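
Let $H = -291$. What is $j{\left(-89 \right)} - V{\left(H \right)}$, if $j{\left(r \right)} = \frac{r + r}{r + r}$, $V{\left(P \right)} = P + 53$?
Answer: $239$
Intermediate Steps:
$V{\left(P \right)} = 53 + P$
$j{\left(r \right)} = 1$ ($j{\left(r \right)} = \frac{2 r}{2 r} = 2 r \frac{1}{2 r} = 1$)
$j{\left(-89 \right)} - V{\left(H \right)} = 1 - \left(53 - 291\right) = 1 - -238 = 1 + 238 = 239$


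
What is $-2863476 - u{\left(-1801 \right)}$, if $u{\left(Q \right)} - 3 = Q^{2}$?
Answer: $-6107080$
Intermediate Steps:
$u{\left(Q \right)} = 3 + Q^{2}$
$-2863476 - u{\left(-1801 \right)} = -2863476 - \left(3 + \left(-1801\right)^{2}\right) = -2863476 - \left(3 + 3243601\right) = -2863476 - 3243604 = -6107080$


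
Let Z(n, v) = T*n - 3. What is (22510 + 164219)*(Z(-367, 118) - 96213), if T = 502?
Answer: -52368148050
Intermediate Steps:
Z(n, v) = -3 + 502*n (Z(n, v) = 502*n - 3 = -3 + 502*n)
(22510 + 164219)*(Z(-367, 118) - 96213) = (22510 + 164219)*((-3 + 502*(-367)) - 96213) = 186729*((-3 - 184234) - 96213) = 186729*(-184237 - 96213) = 186729*(-280450) = -52368148050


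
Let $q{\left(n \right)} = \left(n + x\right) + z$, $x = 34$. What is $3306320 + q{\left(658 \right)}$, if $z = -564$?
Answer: $3306448$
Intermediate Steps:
$q{\left(n \right)} = -530 + n$ ($q{\left(n \right)} = \left(n + 34\right) - 564 = \left(34 + n\right) - 564 = -530 + n$)
$3306320 + q{\left(658 \right)} = 3306320 + \left(-530 + 658\right) = 3306320 + 128 = 3306448$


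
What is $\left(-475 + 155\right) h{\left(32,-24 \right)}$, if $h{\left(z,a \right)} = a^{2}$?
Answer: $-184320$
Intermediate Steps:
$\left(-475 + 155\right) h{\left(32,-24 \right)} = \left(-475 + 155\right) \left(-24\right)^{2} = \left(-320\right) 576 = -184320$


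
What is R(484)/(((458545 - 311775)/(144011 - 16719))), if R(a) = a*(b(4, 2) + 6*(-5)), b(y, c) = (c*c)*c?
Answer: -677702608/73385 ≈ -9234.9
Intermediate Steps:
b(y, c) = c**3 (b(y, c) = c**2*c = c**3)
R(a) = -22*a (R(a) = a*(2**3 + 6*(-5)) = a*(8 - 30) = a*(-22) = -22*a)
R(484)/(((458545 - 311775)/(144011 - 16719))) = (-22*484)/(((458545 - 311775)/(144011 - 16719))) = -10648/(146770/127292) = -10648/(146770*(1/127292)) = -10648/73385/63646 = -10648*63646/73385 = -677702608/73385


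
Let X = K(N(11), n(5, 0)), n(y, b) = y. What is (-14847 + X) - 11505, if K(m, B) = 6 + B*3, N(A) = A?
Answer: -26331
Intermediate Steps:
K(m, B) = 6 + 3*B
X = 21 (X = 6 + 3*5 = 6 + 15 = 21)
(-14847 + X) - 11505 = (-14847 + 21) - 11505 = -14826 - 11505 = -26331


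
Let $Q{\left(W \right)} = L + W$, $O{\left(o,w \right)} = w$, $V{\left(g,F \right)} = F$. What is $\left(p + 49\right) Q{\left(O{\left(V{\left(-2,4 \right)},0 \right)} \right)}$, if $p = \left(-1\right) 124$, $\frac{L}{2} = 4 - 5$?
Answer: $150$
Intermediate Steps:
$L = -2$ ($L = 2 \left(4 - 5\right) = 2 \left(-1\right) = -2$)
$p = -124$
$Q{\left(W \right)} = -2 + W$
$\left(p + 49\right) Q{\left(O{\left(V{\left(-2,4 \right)},0 \right)} \right)} = \left(-124 + 49\right) \left(-2 + 0\right) = \left(-75\right) \left(-2\right) = 150$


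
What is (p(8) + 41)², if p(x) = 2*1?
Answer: 1849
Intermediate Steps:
p(x) = 2
(p(8) + 41)² = (2 + 41)² = 43² = 1849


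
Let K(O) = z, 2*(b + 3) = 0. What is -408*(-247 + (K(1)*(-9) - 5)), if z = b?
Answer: 91800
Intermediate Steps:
b = -3 (b = -3 + (½)*0 = -3 + 0 = -3)
z = -3
K(O) = -3
-408*(-247 + (K(1)*(-9) - 5)) = -408*(-247 + (-3*(-9) - 5)) = -408*(-247 + (27 - 5)) = -408*(-247 + 22) = -408*(-225) = 91800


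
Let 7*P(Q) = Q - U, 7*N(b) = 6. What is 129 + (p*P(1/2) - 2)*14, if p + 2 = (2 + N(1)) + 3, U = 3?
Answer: 572/7 ≈ 81.714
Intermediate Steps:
N(b) = 6/7 (N(b) = (⅐)*6 = 6/7)
P(Q) = -3/7 + Q/7 (P(Q) = (Q - 1*3)/7 = (Q - 3)/7 = (-3 + Q)/7 = -3/7 + Q/7)
p = 27/7 (p = -2 + ((2 + 6/7) + 3) = -2 + (20/7 + 3) = -2 + 41/7 = 27/7 ≈ 3.8571)
129 + (p*P(1/2) - 2)*14 = 129 + (27*(-3/7 + (⅐)/2)/7 - 2)*14 = 129 + (27*(-3/7 + (⅐)*(½))/7 - 2)*14 = 129 + (27*(-3/7 + 1/14)/7 - 2)*14 = 129 + ((27/7)*(-5/14) - 2)*14 = 129 + (-135/98 - 2)*14 = 129 - 331/98*14 = 129 - 331/7 = 572/7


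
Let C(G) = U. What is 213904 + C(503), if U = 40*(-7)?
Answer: 213624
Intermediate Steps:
U = -280
C(G) = -280
213904 + C(503) = 213904 - 280 = 213624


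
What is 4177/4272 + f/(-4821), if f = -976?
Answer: 8102263/6865104 ≈ 1.1802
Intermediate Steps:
4177/4272 + f/(-4821) = 4177/4272 - 976/(-4821) = 4177*(1/4272) - 976*(-1/4821) = 4177/4272 + 976/4821 = 8102263/6865104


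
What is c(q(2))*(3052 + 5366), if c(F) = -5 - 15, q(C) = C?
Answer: -168360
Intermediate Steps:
c(F) = -20
c(q(2))*(3052 + 5366) = -20*(3052 + 5366) = -20*8418 = -168360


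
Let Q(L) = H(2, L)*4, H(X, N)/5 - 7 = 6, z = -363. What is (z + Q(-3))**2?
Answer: 10609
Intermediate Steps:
H(X, N) = 65 (H(X, N) = 35 + 5*6 = 35 + 30 = 65)
Q(L) = 260 (Q(L) = 65*4 = 260)
(z + Q(-3))**2 = (-363 + 260)**2 = (-103)**2 = 10609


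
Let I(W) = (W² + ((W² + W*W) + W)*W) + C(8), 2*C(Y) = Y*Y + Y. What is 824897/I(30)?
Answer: 17551/1188 ≈ 14.774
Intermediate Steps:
C(Y) = Y/2 + Y²/2 (C(Y) = (Y*Y + Y)/2 = (Y² + Y)/2 = (Y + Y²)/2 = Y/2 + Y²/2)
I(W) = 36 + W² + W*(W + 2*W²) (I(W) = (W² + ((W² + W*W) + W)*W) + (½)*8*(1 + 8) = (W² + ((W² + W²) + W)*W) + (½)*8*9 = (W² + (2*W² + W)*W) + 36 = (W² + (W + 2*W²)*W) + 36 = (W² + W*(W + 2*W²)) + 36 = 36 + W² + W*(W + 2*W²))
824897/I(30) = 824897/(36 + 2*30² + 2*30³) = 824897/(36 + 2*900 + 2*27000) = 824897/(36 + 1800 + 54000) = 824897/55836 = 824897*(1/55836) = 17551/1188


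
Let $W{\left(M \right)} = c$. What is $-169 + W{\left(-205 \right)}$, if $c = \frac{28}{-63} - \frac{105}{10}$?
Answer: $- \frac{3239}{18} \approx -179.94$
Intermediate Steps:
$c = - \frac{197}{18}$ ($c = 28 \left(- \frac{1}{63}\right) - \frac{21}{2} = - \frac{4}{9} - \frac{21}{2} = - \frac{197}{18} \approx -10.944$)
$W{\left(M \right)} = - \frac{197}{18}$
$-169 + W{\left(-205 \right)} = -169 - \frac{197}{18} = - \frac{3239}{18}$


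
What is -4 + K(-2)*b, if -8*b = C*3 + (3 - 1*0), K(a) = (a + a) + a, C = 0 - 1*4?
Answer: -43/4 ≈ -10.750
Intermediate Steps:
C = -4 (C = 0 - 4 = -4)
K(a) = 3*a (K(a) = 2*a + a = 3*a)
b = 9/8 (b = -(-4*3 + (3 - 1*0))/8 = -(-12 + (3 + 0))/8 = -(-12 + 3)/8 = -⅛*(-9) = 9/8 ≈ 1.1250)
-4 + K(-2)*b = -4 + (3*(-2))*(9/8) = -4 - 6*9/8 = -4 - 27/4 = -43/4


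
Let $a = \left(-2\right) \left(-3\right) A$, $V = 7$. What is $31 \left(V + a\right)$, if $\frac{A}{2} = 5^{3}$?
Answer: $46717$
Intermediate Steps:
$A = 250$ ($A = 2 \cdot 5^{3} = 2 \cdot 125 = 250$)
$a = 1500$ ($a = \left(-2\right) \left(-3\right) 250 = 6 \cdot 250 = 1500$)
$31 \left(V + a\right) = 31 \left(7 + 1500\right) = 31 \cdot 1507 = 46717$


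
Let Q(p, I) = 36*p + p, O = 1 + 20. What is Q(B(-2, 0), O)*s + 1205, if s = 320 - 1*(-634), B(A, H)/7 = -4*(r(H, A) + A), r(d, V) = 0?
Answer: 1977893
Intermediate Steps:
O = 21
B(A, H) = -28*A (B(A, H) = 7*(-4*(0 + A)) = 7*(-4*A) = -28*A)
Q(p, I) = 37*p
s = 954 (s = 320 + 634 = 954)
Q(B(-2, 0), O)*s + 1205 = (37*(-28*(-2)))*954 + 1205 = (37*56)*954 + 1205 = 2072*954 + 1205 = 1976688 + 1205 = 1977893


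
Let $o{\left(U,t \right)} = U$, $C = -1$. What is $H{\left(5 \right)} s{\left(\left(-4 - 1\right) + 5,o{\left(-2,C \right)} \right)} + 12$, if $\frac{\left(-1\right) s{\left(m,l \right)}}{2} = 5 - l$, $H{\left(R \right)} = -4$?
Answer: $68$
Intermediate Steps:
$s{\left(m,l \right)} = -10 + 2 l$ ($s{\left(m,l \right)} = - 2 \left(5 - l\right) = -10 + 2 l$)
$H{\left(5 \right)} s{\left(\left(-4 - 1\right) + 5,o{\left(-2,C \right)} \right)} + 12 = - 4 \left(-10 + 2 \left(-2\right)\right) + 12 = - 4 \left(-10 - 4\right) + 12 = \left(-4\right) \left(-14\right) + 12 = 56 + 12 = 68$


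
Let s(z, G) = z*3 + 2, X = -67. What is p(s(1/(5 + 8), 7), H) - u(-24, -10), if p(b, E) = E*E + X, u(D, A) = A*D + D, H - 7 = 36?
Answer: 1566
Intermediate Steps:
H = 43 (H = 7 + 36 = 43)
u(D, A) = D + A*D
s(z, G) = 2 + 3*z (s(z, G) = 3*z + 2 = 2 + 3*z)
p(b, E) = -67 + E² (p(b, E) = E*E - 67 = E² - 67 = -67 + E²)
p(s(1/(5 + 8), 7), H) - u(-24, -10) = (-67 + 43²) - (-24)*(1 - 10) = (-67 + 1849) - (-24)*(-9) = 1782 - 1*216 = 1782 - 216 = 1566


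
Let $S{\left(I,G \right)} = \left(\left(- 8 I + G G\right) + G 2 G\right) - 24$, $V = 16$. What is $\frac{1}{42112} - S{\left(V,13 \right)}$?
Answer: $- \frac{14949759}{42112} \approx -355.0$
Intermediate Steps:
$S{\left(I,G \right)} = -24 - 8 I + 3 G^{2}$ ($S{\left(I,G \right)} = \left(\left(- 8 I + G^{2}\right) + 2 G G\right) - 24 = \left(\left(G^{2} - 8 I\right) + 2 G^{2}\right) - 24 = \left(- 8 I + 3 G^{2}\right) - 24 = -24 - 8 I + 3 G^{2}$)
$\frac{1}{42112} - S{\left(V,13 \right)} = \frac{1}{42112} - \left(-24 - 128 + 3 \cdot 13^{2}\right) = \frac{1}{42112} - \left(-24 - 128 + 3 \cdot 169\right) = \frac{1}{42112} - \left(-24 - 128 + 507\right) = \frac{1}{42112} - 355 = - \frac{14949759}{42112}$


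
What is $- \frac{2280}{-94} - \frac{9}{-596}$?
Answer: $\frac{679863}{28012} \approx 24.27$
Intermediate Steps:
$- \frac{2280}{-94} - \frac{9}{-596} = \left(-2280\right) \left(- \frac{1}{94}\right) - - \frac{9}{596} = \frac{1140}{47} + \frac{9}{596} = \frac{679863}{28012}$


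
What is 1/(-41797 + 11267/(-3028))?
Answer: -3028/126572583 ≈ -2.3923e-5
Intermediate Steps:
1/(-41797 + 11267/(-3028)) = 1/(-41797 + 11267*(-1/3028)) = 1/(-41797 - 11267/3028) = 1/(-126572583/3028) = -3028/126572583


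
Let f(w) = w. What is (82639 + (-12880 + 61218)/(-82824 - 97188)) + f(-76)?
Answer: 7431141209/90006 ≈ 82563.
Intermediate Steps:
(82639 + (-12880 + 61218)/(-82824 - 97188)) + f(-76) = (82639 + (-12880 + 61218)/(-82824 - 97188)) - 76 = (82639 + 48338/(-180012)) - 76 = (82639 + 48338*(-1/180012)) - 76 = (82639 - 24169/90006) - 76 = 7437981665/90006 - 76 = 7431141209/90006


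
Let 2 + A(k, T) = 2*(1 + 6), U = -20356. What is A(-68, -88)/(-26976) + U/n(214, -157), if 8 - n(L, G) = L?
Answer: 22880041/231544 ≈ 98.815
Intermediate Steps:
A(k, T) = 12 (A(k, T) = -2 + 2*(1 + 6) = -2 + 2*7 = -2 + 14 = 12)
n(L, G) = 8 - L
A(-68, -88)/(-26976) + U/n(214, -157) = 12/(-26976) - 20356/(8 - 1*214) = 12*(-1/26976) - 20356/(8 - 214) = -1/2248 - 20356/(-206) = -1/2248 - 20356*(-1/206) = -1/2248 + 10178/103 = 22880041/231544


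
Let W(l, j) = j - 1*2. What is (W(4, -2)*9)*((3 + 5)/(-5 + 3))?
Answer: 144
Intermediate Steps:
W(l, j) = -2 + j (W(l, j) = j - 2 = -2 + j)
(W(4, -2)*9)*((3 + 5)/(-5 + 3)) = ((-2 - 2)*9)*((3 + 5)/(-5 + 3)) = (-4*9)*(8/(-2)) = -288*(-1)/2 = -36*(-4) = 144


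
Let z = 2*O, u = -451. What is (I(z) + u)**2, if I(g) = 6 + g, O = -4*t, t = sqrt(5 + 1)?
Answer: 198409 + 7120*sqrt(6) ≈ 2.1585e+5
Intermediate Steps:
t = sqrt(6) ≈ 2.4495
O = -4*sqrt(6) ≈ -9.7980
z = -8*sqrt(6) (z = 2*(-4*sqrt(6)) = -8*sqrt(6) ≈ -19.596)
(I(z) + u)**2 = ((6 - 8*sqrt(6)) - 451)**2 = (-445 - 8*sqrt(6))**2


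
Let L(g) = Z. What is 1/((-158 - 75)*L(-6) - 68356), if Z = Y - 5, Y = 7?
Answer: -1/68822 ≈ -1.4530e-5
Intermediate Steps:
Z = 2 (Z = 7 - 5 = 2)
L(g) = 2
1/((-158 - 75)*L(-6) - 68356) = 1/((-158 - 75)*2 - 68356) = 1/(-233*2 - 68356) = 1/(-466 - 68356) = 1/(-68822) = -1/68822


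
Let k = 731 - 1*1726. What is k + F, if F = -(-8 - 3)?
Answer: -984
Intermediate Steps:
k = -995 (k = 731 - 1726 = -995)
F = 11 (F = -1*(-11) = 11)
k + F = -995 + 11 = -984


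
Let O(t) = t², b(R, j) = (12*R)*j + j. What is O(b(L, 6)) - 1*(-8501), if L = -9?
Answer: 420665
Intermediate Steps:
b(R, j) = j + 12*R*j (b(R, j) = 12*R*j + j = j + 12*R*j)
O(b(L, 6)) - 1*(-8501) = (6*(1 + 12*(-9)))² - 1*(-8501) = (6*(1 - 108))² + 8501 = (6*(-107))² + 8501 = (-642)² + 8501 = 412164 + 8501 = 420665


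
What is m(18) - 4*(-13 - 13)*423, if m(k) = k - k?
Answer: 43992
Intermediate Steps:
m(k) = 0
m(18) - 4*(-13 - 13)*423 = 0 - 4*(-13 - 13)*423 = 0 - 4*(-26)*423 = 0 + 104*423 = 0 + 43992 = 43992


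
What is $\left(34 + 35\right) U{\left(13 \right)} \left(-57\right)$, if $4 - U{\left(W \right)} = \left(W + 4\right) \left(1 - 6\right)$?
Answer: $-350037$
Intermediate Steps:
$U{\left(W \right)} = 24 + 5 W$ ($U{\left(W \right)} = 4 - \left(W + 4\right) \left(1 - 6\right) = 4 - \left(4 + W\right) \left(-5\right) = 4 - \left(-20 - 5 W\right) = 4 + \left(20 + 5 W\right) = 24 + 5 W$)
$\left(34 + 35\right) U{\left(13 \right)} \left(-57\right) = \left(34 + 35\right) \left(24 + 5 \cdot 13\right) \left(-57\right) = 69 \left(24 + 65\right) \left(-57\right) = 69 \cdot 89 \left(-57\right) = 6141 \left(-57\right) = -350037$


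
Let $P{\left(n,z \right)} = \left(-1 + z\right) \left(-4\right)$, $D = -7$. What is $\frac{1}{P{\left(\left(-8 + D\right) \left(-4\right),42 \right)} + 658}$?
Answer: $\frac{1}{494} \approx 0.0020243$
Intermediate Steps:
$P{\left(n,z \right)} = 4 - 4 z$
$\frac{1}{P{\left(\left(-8 + D\right) \left(-4\right),42 \right)} + 658} = \frac{1}{\left(4 - 168\right) + 658} = \frac{1}{-164 + 658} = \frac{1}{494}$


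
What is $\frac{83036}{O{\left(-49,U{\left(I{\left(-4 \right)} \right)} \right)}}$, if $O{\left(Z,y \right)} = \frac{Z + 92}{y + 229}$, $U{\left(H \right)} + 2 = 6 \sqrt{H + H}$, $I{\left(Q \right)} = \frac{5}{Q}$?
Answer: $\frac{18849172}{43} + \frac{249108 i \sqrt{10}}{43} \approx 4.3835 \cdot 10^{5} + 18320.0 i$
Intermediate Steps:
$U{\left(H \right)} = -2 + 6 \sqrt{2} \sqrt{H}$ ($U{\left(H \right)} = -2 + 6 \sqrt{H + H} = -2 + 6 \sqrt{2 H} = -2 + 6 \sqrt{2} \sqrt{H}$)
$O{\left(Z,y \right)} = \frac{92 + Z}{229 + y}$
$\frac{83036}{O{\left(-49,U{\left(I{\left(-4 \right)} \right)} \right)}} = \frac{83036}{\frac{1}{229 - \left(2 - 6 \sqrt{2} \sqrt{\frac{5}{-4}}\right)} \left(92 - 49\right)} = \frac{83036}{\frac{1}{229 - \left(2 - 6 \sqrt{2} \sqrt{5 \left(- \frac{1}{4}\right)}\right)} 43} = \frac{83036}{\frac{1}{229 - \left(2 - 6 \sqrt{2} \sqrt{- \frac{5}{4}}\right)} 43} = \frac{83036}{\frac{1}{229 - \left(2 - 6 \sqrt{2} \frac{i \sqrt{5}}{2}\right)} 43} = \frac{83036}{\frac{1}{229 - \left(2 - 3 i \sqrt{10}\right)} 43} = \frac{83036}{\frac{1}{227 + 3 i \sqrt{10}} \cdot 43} = \frac{83036}{43 \frac{1}{227 + 3 i \sqrt{10}}} = 83036 \left(\frac{227}{43} + \frac{3 i \sqrt{10}}{43}\right) = \frac{18849172}{43} + \frac{249108 i \sqrt{10}}{43}$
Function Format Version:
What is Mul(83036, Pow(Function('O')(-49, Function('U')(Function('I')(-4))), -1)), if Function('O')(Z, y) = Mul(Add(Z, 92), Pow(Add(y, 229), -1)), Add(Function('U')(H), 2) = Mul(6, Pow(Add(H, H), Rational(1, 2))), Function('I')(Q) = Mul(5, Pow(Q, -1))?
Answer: Add(Rational(18849172, 43), Mul(Rational(249108, 43), I, Pow(10, Rational(1, 2)))) ≈ Add(4.3835e+5, Mul(18320., I))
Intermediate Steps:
Function('U')(H) = Add(-2, Mul(6, Pow(2, Rational(1, 2)), Pow(H, Rational(1, 2)))) (Function('U')(H) = Add(-2, Mul(6, Pow(Add(H, H), Rational(1, 2)))) = Add(-2, Mul(6, Pow(Mul(2, H), Rational(1, 2)))) = Add(-2, Mul(6, Mul(Pow(2, Rational(1, 2)), Pow(H, Rational(1, 2))))) = Add(-2, Mul(6, Pow(2, Rational(1, 2)), Pow(H, Rational(1, 2)))))
Function('O')(Z, y) = Mul(Pow(Add(229, y), -1), Add(92, Z)) (Function('O')(Z, y) = Mul(Add(92, Z), Pow(Add(229, y), -1)) = Mul(Pow(Add(229, y), -1), Add(92, Z)))
Mul(83036, Pow(Function('O')(-49, Function('U')(Function('I')(-4))), -1)) = Mul(83036, Pow(Mul(Pow(Add(229, Add(-2, Mul(6, Pow(2, Rational(1, 2)), Pow(Mul(5, Pow(-4, -1)), Rational(1, 2))))), -1), Add(92, -49)), -1)) = Mul(83036, Pow(Mul(Pow(Add(229, Add(-2, Mul(6, Pow(2, Rational(1, 2)), Pow(Mul(5, Rational(-1, 4)), Rational(1, 2))))), -1), 43), -1)) = Mul(83036, Pow(Mul(Pow(Add(229, Add(-2, Mul(6, Pow(2, Rational(1, 2)), Pow(Rational(-5, 4), Rational(1, 2))))), -1), 43), -1)) = Mul(83036, Pow(Mul(Pow(Add(229, Add(-2, Mul(6, Pow(2, Rational(1, 2)), Mul(Rational(1, 2), I, Pow(5, Rational(1, 2)))))), -1), 43), -1)) = Mul(83036, Pow(Mul(Pow(Add(229, Add(-2, Mul(3, I, Pow(10, Rational(1, 2))))), -1), 43), -1)) = Mul(83036, Pow(Mul(Pow(Add(227, Mul(3, I, Pow(10, Rational(1, 2)))), -1), 43), -1)) = Mul(83036, Pow(Mul(43, Pow(Add(227, Mul(3, I, Pow(10, Rational(1, 2)))), -1)), -1)) = Mul(83036, Add(Rational(227, 43), Mul(Rational(3, 43), I, Pow(10, Rational(1, 2))))) = Add(Rational(18849172, 43), Mul(Rational(249108, 43), I, Pow(10, Rational(1, 2))))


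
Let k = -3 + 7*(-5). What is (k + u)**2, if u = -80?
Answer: 13924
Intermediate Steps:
k = -38 (k = -3 - 35 = -38)
(k + u)**2 = (-38 - 80)**2 = (-118)**2 = 13924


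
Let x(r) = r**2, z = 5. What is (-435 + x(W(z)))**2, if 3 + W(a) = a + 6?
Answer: 137641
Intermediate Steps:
W(a) = 3 + a (W(a) = -3 + (a + 6) = -3 + (6 + a) = 3 + a)
(-435 + x(W(z)))**2 = (-435 + (3 + 5)**2)**2 = (-435 + 8**2)**2 = (-435 + 64)**2 = (-371)**2 = 137641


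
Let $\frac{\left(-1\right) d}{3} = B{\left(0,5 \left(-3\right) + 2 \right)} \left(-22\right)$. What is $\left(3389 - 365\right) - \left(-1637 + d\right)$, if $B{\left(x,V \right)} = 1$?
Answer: $4595$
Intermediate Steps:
$d = 66$ ($d = - 3 \cdot 1 \left(-22\right) = \left(-3\right) \left(-22\right) = 66$)
$\left(3389 - 365\right) - \left(-1637 + d\right) = \left(3389 - 365\right) + \left(1637 - 66\right) = 3024 + \left(1637 - 66\right) = 3024 + 1571 = 4595$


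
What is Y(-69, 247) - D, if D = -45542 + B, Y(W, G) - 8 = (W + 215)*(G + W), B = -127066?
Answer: 198604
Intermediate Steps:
Y(W, G) = 8 + (215 + W)*(G + W) (Y(W, G) = 8 + (W + 215)*(G + W) = 8 + (215 + W)*(G + W))
D = -172608 (D = -45542 - 127066 = -172608)
Y(-69, 247) - D = (8 + (-69)**2 + 215*247 + 215*(-69) + 247*(-69)) - 1*(-172608) = (8 + 4761 + 53105 - 14835 - 17043) + 172608 = 25996 + 172608 = 198604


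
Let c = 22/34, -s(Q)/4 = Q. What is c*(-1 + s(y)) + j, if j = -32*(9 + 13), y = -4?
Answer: -11803/17 ≈ -694.29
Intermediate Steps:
s(Q) = -4*Q
c = 11/17 (c = 22*(1/34) = 11/17 ≈ 0.64706)
j = -704 (j = -32*22 = -704)
c*(-1 + s(y)) + j = 11*(-1 - 4*(-4))/17 - 704 = 11*(-1 + 16)/17 - 704 = (11/17)*15 - 704 = 165/17 - 704 = -11803/17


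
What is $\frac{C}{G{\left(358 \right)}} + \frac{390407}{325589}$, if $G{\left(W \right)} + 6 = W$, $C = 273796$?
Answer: $\frac{2029145207}{2604712} \approx 779.03$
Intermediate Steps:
$G{\left(W \right)} = -6 + W$
$\frac{C}{G{\left(358 \right)}} + \frac{390407}{325589} = \frac{273796}{-6 + 358} + \frac{390407}{325589} = \frac{273796}{352} + 390407 \cdot \frac{1}{325589} = 273796 \cdot \frac{1}{352} + \frac{390407}{325589} = \frac{68449}{88} + \frac{390407}{325589} = \frac{2029145207}{2604712}$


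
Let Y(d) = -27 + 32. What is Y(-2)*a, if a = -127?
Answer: -635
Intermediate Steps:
Y(d) = 5
Y(-2)*a = 5*(-127) = -635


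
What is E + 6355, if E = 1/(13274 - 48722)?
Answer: 225272039/35448 ≈ 6355.0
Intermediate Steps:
E = -1/35448 (E = 1/(-35448) = -1/35448 ≈ -2.8210e-5)
E + 6355 = -1/35448 + 6355 = 225272039/35448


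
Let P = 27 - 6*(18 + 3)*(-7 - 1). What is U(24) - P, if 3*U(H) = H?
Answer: -1027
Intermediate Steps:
U(H) = H/3
P = 1035 (P = 27 - 126*(-8) = 27 - 6*(-168) = 27 + 1008 = 1035)
U(24) - P = (⅓)*24 - 1*1035 = 8 - 1035 = -1027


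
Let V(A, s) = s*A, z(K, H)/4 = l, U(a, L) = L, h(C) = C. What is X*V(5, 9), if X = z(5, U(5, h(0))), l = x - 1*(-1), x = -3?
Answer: -360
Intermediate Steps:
l = -2 (l = -3 - 1*(-1) = -3 + 1 = -2)
z(K, H) = -8 (z(K, H) = 4*(-2) = -8)
X = -8
V(A, s) = A*s
X*V(5, 9) = -40*9 = -8*45 = -360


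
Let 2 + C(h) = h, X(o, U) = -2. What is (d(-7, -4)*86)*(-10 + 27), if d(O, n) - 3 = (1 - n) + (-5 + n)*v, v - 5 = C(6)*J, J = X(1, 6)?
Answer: 51170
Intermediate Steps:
C(h) = -2 + h
J = -2
v = -3 (v = 5 + (-2 + 6)*(-2) = 5 + 4*(-2) = 5 - 8 = -3)
d(O, n) = 19 - 4*n (d(O, n) = 3 + ((1 - n) + (-5 + n)*(-3)) = 3 + ((1 - n) + (15 - 3*n)) = 3 + (16 - 4*n) = 19 - 4*n)
(d(-7, -4)*86)*(-10 + 27) = ((19 - 4*(-4))*86)*(-10 + 27) = ((19 + 16)*86)*17 = (35*86)*17 = 3010*17 = 51170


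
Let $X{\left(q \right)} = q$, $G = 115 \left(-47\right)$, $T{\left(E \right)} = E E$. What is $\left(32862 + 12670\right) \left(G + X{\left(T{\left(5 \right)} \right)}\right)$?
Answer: $-244962160$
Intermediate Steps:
$T{\left(E \right)} = E^{2}$
$G = -5405$
$\left(32862 + 12670\right) \left(G + X{\left(T{\left(5 \right)} \right)}\right) = \left(32862 + 12670\right) \left(-5405 + 5^{2}\right) = 45532 \left(-5405 + 25\right) = 45532 \left(-5380\right) = -244962160$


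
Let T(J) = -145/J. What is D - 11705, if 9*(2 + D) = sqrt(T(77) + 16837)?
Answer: -11707 + 4*sqrt(6238463)/693 ≈ -11693.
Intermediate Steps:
D = -2 + 4*sqrt(6238463)/693 (D = -2 + sqrt(-145/77 + 16837)/9 = -2 + sqrt(1296304/77)/9 = -2 + (4*sqrt(6238463)/77)/9 = -2 + 4*sqrt(6238463)/693 ≈ 12.417)
D - 11705 = (-2 + 4*sqrt(6238463)/693) - 11705 = -11707 + 4*sqrt(6238463)/693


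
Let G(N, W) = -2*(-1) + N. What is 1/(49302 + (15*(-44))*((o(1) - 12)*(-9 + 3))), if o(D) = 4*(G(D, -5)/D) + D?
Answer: 1/53262 ≈ 1.8775e-5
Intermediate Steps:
G(N, W) = 2 + N
o(D) = D + 4*(2 + D)/D (o(D) = 4*((2 + D)/D) + D = 4*(2 + D)/D + D = D + 4*(2 + D)/D)
1/(49302 + (15*(-44))*((o(1) - 12)*(-9 + 3))) = 1/(49302 + (15*(-44))*(((4 + 1 + 8/1) - 12)*(-9 + 3))) = 1/(49302 - 660*((4 + 1 + 8*1) - 12)*(-6)) = 1/(49302 - 660*((4 + 1 + 8) - 12)*(-6)) = 1/(49302 - 660*(13 - 12)*(-6)) = 1/(49302 - 660*(-6)) = 1/(49302 + 3960) = 1/53262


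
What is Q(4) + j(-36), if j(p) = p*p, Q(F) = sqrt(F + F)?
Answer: 1296 + 2*sqrt(2) ≈ 1298.8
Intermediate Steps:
Q(F) = sqrt(2)*sqrt(F) (Q(F) = sqrt(2*F) = sqrt(2)*sqrt(F))
j(p) = p**2
Q(4) + j(-36) = sqrt(2)*sqrt(4) + (-36)**2 = sqrt(2)*2 + 1296 = 2*sqrt(2) + 1296 = 1296 + 2*sqrt(2)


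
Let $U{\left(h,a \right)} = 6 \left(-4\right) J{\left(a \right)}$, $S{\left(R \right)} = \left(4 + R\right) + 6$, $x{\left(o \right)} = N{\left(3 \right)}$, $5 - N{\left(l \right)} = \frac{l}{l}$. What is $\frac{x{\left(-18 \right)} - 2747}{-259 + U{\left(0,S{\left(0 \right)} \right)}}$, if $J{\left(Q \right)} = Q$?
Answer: $\frac{2743}{499} \approx 5.497$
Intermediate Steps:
$N{\left(l \right)} = 4$ ($N{\left(l \right)} = 5 - \frac{l}{l} = 5 - 1 = 4$)
$x{\left(o \right)} = 4$
$S{\left(R \right)} = 10 + R$
$U{\left(h,a \right)} = - 24 a$ ($U{\left(h,a \right)} = 6 \left(-4\right) a = - 24 a$)
$\frac{x{\left(-18 \right)} - 2747}{-259 + U{\left(0,S{\left(0 \right)} \right)}} = \frac{4 - 2747}{-259 - 24 \left(10 + 0\right)} = - \frac{2743}{-259 - 240} = - \frac{2743}{-499} = \left(-2743\right) \left(- \frac{1}{499}\right) = \frac{2743}{499}$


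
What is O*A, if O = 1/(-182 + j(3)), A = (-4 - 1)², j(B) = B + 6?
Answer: -25/173 ≈ -0.14451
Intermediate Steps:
j(B) = 6 + B
A = 25 (A = (-5)² = 25)
O = -1/173 (O = 1/(-182 + (6 + 3)) = 1/(-182 + 9) = 1/(-173) = -1/173 ≈ -0.0057803)
O*A = -1/173*25 = -25/173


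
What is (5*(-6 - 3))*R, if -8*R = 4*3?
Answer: 135/2 ≈ 67.500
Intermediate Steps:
R = -3/2 ≈ -1.5000
(5*(-6 - 3))*R = (5*(-6 - 3))*(-3/2) = (5*(-9))*(-3/2) = -45*(-3/2) = 135/2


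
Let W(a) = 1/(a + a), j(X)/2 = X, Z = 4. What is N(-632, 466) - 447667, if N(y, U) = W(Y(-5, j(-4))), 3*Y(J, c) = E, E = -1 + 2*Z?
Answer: -6267335/14 ≈ -4.4767e+5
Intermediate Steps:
j(X) = 2*X
E = 7 (E = -1 + 2*4 = -1 + 8 = 7)
Y(J, c) = 7/3 (Y(J, c) = (⅓)*7 = 7/3)
W(a) = 1/(2*a)
N(y, U) = 3/14 (N(y, U) = 1/(2*(7/3)) = (½)*(3/7) = 3/14)
N(-632, 466) - 447667 = 3/14 - 447667 = -6267335/14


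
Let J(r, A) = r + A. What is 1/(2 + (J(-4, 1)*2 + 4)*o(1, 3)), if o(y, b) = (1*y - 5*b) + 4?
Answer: 1/22 ≈ 0.045455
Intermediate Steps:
J(r, A) = A + r
o(y, b) = 4 + y - 5*b (o(y, b) = (y - 5*b) + 4 = 4 + y - 5*b)
1/(2 + (J(-4, 1)*2 + 4)*o(1, 3)) = 1/(2 + ((1 - 4)*2 + 4)*(4 + 1 - 5*3)) = 1/(2 + (-3*2 + 4)*(4 + 1 - 15)) = 1/(2 + (-6 + 4)*(-10)) = 1/(2 - 2*(-10)) = 1/(2 + 20) = 1/22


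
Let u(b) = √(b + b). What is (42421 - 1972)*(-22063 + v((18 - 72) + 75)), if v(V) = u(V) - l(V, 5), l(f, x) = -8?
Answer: -892102695 + 40449*√42 ≈ -8.9184e+8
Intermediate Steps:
u(b) = √2*√b (u(b) = √(2*b) = √2*√b)
v(V) = 8 + √2*√V (v(V) = √2*√V - 1*(-8) = √2*√V + 8 = 8 + √2*√V)
(42421 - 1972)*(-22063 + v((18 - 72) + 75)) = (42421 - 1972)*(-22063 + (8 + √2*√((18 - 72) + 75))) = 40449*(-22063 + (8 + √2*√(-54 + 75))) = 40449*(-22063 + (8 + √2*√21)) = 40449*(-22063 + (8 + √42)) = 40449*(-22055 + √42) = -892102695 + 40449*√42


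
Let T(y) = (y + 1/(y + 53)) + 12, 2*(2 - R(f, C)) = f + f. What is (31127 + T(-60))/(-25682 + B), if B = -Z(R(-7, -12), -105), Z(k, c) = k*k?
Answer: -217552/180341 ≈ -1.2063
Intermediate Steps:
R(f, C) = 2 - f (R(f, C) = 2 - (f + f)/2 = 2 - f)
Z(k, c) = k²
B = -81 (B = -(2 - 1*(-7))² = -(2 + 7)² = -1*9² = -1*81 = -81)
T(y) = 12 + y + 1/(53 + y) (T(y) = (y + 1/(53 + y)) + 12 = 12 + y + 1/(53 + y))
(31127 + T(-60))/(-25682 + B) = (31127 + (637 + (-60)² + 65*(-60))/(53 - 60))/(-25682 - 81) = (31127 + (637 + 3600 - 3900)/(-7))/(-25763) = (31127 - ⅐*337)*(-1/25763) = (31127 - 337/7)*(-1/25763) = (217552/7)*(-1/25763) = -217552/180341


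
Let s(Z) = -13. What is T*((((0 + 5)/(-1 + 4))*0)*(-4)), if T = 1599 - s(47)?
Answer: 0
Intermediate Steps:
T = 1612 (T = 1599 - 1*(-13) = 1599 + 13 = 1612)
T*((((0 + 5)/(-1 + 4))*0)*(-4)) = 1612*((((0 + 5)/(-1 + 4))*0)*(-4)) = 1612*(((5/3)*0)*(-4)) = 1612*(0*(-4)) = 1612*0 = 0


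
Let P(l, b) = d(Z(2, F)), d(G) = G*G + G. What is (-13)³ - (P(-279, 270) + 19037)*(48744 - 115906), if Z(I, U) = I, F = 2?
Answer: 1278963769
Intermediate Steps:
d(G) = G + G² (d(G) = G² + G = G + G²)
P(l, b) = 6 (P(l, b) = 2*(1 + 2) = 2*3 = 6)
(-13)³ - (P(-279, 270) + 19037)*(48744 - 115906) = (-13)³ - (6 + 19037)*(48744 - 115906) = -2197 - 19043*(-67162) = -2197 - 1*(-1278965966) = -2197 + 1278965966 = 1278963769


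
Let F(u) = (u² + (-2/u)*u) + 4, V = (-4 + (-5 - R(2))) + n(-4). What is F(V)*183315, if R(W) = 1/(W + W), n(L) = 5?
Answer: 58844115/16 ≈ 3.6778e+6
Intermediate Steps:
R(W) = 1/(2*W)
V = -17/4 (V = (-4 + (-5 - 1/(2*2))) + 5 = (-4 + (-5 - 1*¼)) + 5 = (-4 + (-5 - ¼)) + 5 = (-4 - 21/4) + 5 = -37/4 + 5 = -17/4 ≈ -4.2500)
F(u) = 2 + u² (F(u) = (u² - 2) + 4 = (-2 + u²) + 4 = 2 + u²)
F(V)*183315 = (2 + (-17/4)²)*183315 = (2 + 289/16)*183315 = (321/16)*183315 = 58844115/16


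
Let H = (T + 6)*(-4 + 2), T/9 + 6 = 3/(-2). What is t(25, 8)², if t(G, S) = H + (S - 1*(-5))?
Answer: 18496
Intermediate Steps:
T = -135/2 (T = -54 + 9*(3/(-2)) = -54 + 9*(3*(-½)) = -54 + 9*(-3/2) = -54 - 27/2 = -135/2 ≈ -67.500)
H = 123 (H = (-135/2 + 6)*(-4 + 2) = -123/2*(-2) = 123)
t(G, S) = 128 + S (t(G, S) = 123 + (S - 1*(-5)) = 123 + (S + 5) = 123 + (5 + S) = 128 + S)
t(25, 8)² = (128 + 8)² = 136² = 18496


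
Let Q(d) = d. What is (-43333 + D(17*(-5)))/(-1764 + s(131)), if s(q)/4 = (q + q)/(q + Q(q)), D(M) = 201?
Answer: 10783/440 ≈ 24.507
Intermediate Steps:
s(q) = 4 (s(q) = 4*((q + q)/(q + q)) = 4*((2*q)/((2*q))) = 4*((2*q)*(1/(2*q))) = 4*1 = 4)
(-43333 + D(17*(-5)))/(-1764 + s(131)) = (-43333 + 201)/(-1764 + 4) = -43132/(-1760) = -43132*(-1/1760) = 10783/440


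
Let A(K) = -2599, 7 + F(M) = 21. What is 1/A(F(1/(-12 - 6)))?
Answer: -1/2599 ≈ -0.00038476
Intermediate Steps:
F(M) = 14 (F(M) = -7 + 21 = 14)
1/A(F(1/(-12 - 6))) = 1/(-2599) = -1/2599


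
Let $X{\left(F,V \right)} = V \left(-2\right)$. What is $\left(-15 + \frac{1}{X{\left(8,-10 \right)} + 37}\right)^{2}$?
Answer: $\frac{729316}{3249} \approx 224.47$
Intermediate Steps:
$X{\left(F,V \right)} = - 2 V$
$\left(-15 + \frac{1}{X{\left(8,-10 \right)} + 37}\right)^{2} = \left(-15 + \frac{1}{\left(-2\right) \left(-10\right) + 37}\right)^{2} = \left(-15 + \frac{1}{20 + 37}\right)^{2} = \left(-15 + \frac{1}{57}\right)^{2} = \left(- \frac{854}{57}\right)^{2} = \frac{729316}{3249}$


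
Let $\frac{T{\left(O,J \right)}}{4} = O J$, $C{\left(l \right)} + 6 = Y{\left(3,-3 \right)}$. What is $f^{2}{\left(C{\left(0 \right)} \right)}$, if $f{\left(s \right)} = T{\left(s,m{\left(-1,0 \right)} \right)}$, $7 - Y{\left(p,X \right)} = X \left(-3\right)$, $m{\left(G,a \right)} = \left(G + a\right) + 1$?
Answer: $0$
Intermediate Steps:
$m{\left(G,a \right)} = 1 + G + a$
$Y{\left(p,X \right)} = 7 + 3 X$ ($Y{\left(p,X \right)} = 7 - X \left(-3\right) = 7 - - 3 X = 7 + 3 X$)
$C{\left(l \right)} = -8$ ($C{\left(l \right)} = -6 + \left(7 + 3 \left(-3\right)\right) = -6 + \left(7 - 9\right) = -6 - 2 = -8$)
$T{\left(O,J \right)} = 4 J O$ ($T{\left(O,J \right)} = 4 O J = 4 J O$)
$f{\left(s \right)} = 0$ ($f{\left(s \right)} = 4 \left(1 - 1 + 0\right) s = 4 \cdot 0 s = 0$)
$f^{2}{\left(C{\left(0 \right)} \right)} = 0^{2} = 0$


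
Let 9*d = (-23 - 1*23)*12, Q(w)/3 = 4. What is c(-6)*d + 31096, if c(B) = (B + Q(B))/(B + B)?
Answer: 93380/3 ≈ 31127.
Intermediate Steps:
Q(w) = 12 (Q(w) = 3*4 = 12)
c(B) = (12 + B)/(2*B) (c(B) = (B + 12)/(B + B) = (12 + B)/((2*B)) = (12 + B)*(1/(2*B)) = (12 + B)/(2*B))
d = -184/3 (d = ((-23 - 1*23)*12)/9 = ((-23 - 23)*12)/9 = (-46*12)/9 = (⅑)*(-552) = -184/3 ≈ -61.333)
c(-6)*d + 31096 = ((½)*(12 - 6)/(-6))*(-184/3) + 31096 = ((½)*(-⅙)*6)*(-184/3) + 31096 = -½*(-184/3) + 31096 = 92/3 + 31096 = 93380/3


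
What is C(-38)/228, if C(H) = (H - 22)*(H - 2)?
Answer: 200/19 ≈ 10.526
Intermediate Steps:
C(H) = (-22 + H)*(-2 + H)
C(-38)/228 = (44 + (-38)² - 24*(-38))/228 = (44 + 1444 + 912)*(1/228) = 2400*(1/228) = 200/19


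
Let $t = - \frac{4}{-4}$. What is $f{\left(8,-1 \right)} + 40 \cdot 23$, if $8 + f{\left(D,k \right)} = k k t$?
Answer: $913$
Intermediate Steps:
$t = 1$ ($t = \left(-4\right) \left(- \frac{1}{4}\right) = 1$)
$f{\left(D,k \right)} = -8 + k^{2}$ ($f{\left(D,k \right)} = -8 + k k 1 = -8 + k^{2} \cdot 1 = -8 + k^{2}$)
$f{\left(8,-1 \right)} + 40 \cdot 23 = \left(-8 + \left(-1\right)^{2}\right) + 40 \cdot 23 = \left(-8 + 1\right) + 920 = -7 + 920 = 913$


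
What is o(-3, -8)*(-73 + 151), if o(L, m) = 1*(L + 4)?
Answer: 78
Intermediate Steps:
o(L, m) = 4 + L (o(L, m) = 1*(4 + L) = 4 + L)
o(-3, -8)*(-73 + 151) = (4 - 3)*(-73 + 151) = 1*78 = 78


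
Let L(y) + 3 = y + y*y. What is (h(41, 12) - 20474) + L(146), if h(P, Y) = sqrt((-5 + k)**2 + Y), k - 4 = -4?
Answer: 985 + sqrt(37) ≈ 991.08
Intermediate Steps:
k = 0 (k = 4 - 4 = 0)
h(P, Y) = sqrt(25 + Y) (h(P, Y) = sqrt((-5 + 0)**2 + Y) = sqrt((-5)**2 + Y) = sqrt(25 + Y))
L(y) = -3 + y + y**2 (L(y) = -3 + (y + y*y) = -3 + (y + y**2) = -3 + y + y**2)
(h(41, 12) - 20474) + L(146) = (sqrt(25 + 12) - 20474) + (-3 + 146 + 146**2) = (sqrt(37) - 20474) + (-3 + 146 + 21316) = (-20474 + sqrt(37)) + 21459 = 985 + sqrt(37)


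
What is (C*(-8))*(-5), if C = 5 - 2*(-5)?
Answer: 600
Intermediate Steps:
C = 15 (C = 5 + 10 = 15)
(C*(-8))*(-5) = (15*(-8))*(-5) = -120*(-5) = 600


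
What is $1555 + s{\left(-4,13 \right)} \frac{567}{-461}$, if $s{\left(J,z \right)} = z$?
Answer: $\frac{709484}{461} \approx 1539.0$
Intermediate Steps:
$1555 + s{\left(-4,13 \right)} \frac{567}{-461} = 1555 + 13 \frac{567}{-461} = 1555 + 13 \cdot 567 \left(- \frac{1}{461}\right) = 1555 + 13 \left(- \frac{567}{461}\right) = 1555 - \frac{7371}{461} = \frac{709484}{461}$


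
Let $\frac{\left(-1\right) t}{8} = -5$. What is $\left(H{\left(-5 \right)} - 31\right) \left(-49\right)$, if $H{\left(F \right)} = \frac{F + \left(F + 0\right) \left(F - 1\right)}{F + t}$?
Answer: $1484$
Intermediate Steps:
$t = 40$ ($t = \left(-8\right) \left(-5\right) = 40$)
$H{\left(F \right)} = \frac{F + F \left(-1 + F\right)}{40 + F}$ ($H{\left(F \right)} = \frac{F + \left(F + 0\right) \left(F - 1\right)}{F + 40} = \frac{F + F \left(-1 + F\right)}{40 + F}$)
$\left(H{\left(-5 \right)} - 31\right) \left(-49\right) = \left(\frac{\left(-5\right)^{2}}{40 - 5} - 31\right) \left(-49\right) = \left(\frac{25}{35} - 31\right) \left(-49\right) = \left(25 \cdot \frac{1}{35} - 31\right) \left(-49\right) = \left(\frac{5}{7} - 31\right) \left(-49\right) = \left(- \frac{212}{7}\right) \left(-49\right) = 1484$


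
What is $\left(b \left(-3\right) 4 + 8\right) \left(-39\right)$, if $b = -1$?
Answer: $-780$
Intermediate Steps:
$\left(b \left(-3\right) 4 + 8\right) \left(-39\right) = \left(\left(-1\right) \left(-3\right) 4 + 8\right) \left(-39\right) = \left(3 \cdot 4 + 8\right) \left(-39\right) = \left(12 + 8\right) \left(-39\right) = 20 \left(-39\right) = -780$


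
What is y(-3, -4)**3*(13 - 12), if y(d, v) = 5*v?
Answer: -8000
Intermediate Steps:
y(-3, -4)**3*(13 - 12) = (5*(-4))**3*(13 - 12) = (-20)**3*1 = -8000*1 = -8000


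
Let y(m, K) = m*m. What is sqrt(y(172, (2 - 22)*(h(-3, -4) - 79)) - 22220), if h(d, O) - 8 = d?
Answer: 2*sqrt(1841) ≈ 85.814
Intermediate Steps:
h(d, O) = 8 + d
y(m, K) = m**2
sqrt(y(172, (2 - 22)*(h(-3, -4) - 79)) - 22220) = sqrt(172**2 - 22220) = sqrt(29584 - 22220) = sqrt(7364) = 2*sqrt(1841)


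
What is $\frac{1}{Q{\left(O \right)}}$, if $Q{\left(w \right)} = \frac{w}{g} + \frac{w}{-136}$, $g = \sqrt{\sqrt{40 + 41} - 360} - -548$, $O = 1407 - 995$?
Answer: $\frac{34 \left(- 3 \sqrt{39} + 548 i\right)}{103 \left(- 412 i + 3 \sqrt{39}\right)} \approx -0.43884 + 0.0049447 i$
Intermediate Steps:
$O = 412$ ($O = 1407 - 995 = 412$)
$g = 548 + 3 i \sqrt{39}$ ($g = \sqrt{\sqrt{81} - 360} + 548 = \sqrt{9 - 360} + 548 = \sqrt{-351} + 548 = 3 i \sqrt{39} + 548 = 548 + 3 i \sqrt{39} \approx 548.0 + 18.735 i$)
$Q{\left(w \right)} = - \frac{w}{136} + \frac{w}{548 + 3 i \sqrt{39}}$ ($Q{\left(w \right)} = \frac{w}{548 + 3 i \sqrt{39}} + \frac{w}{-136} = \frac{w}{548 + 3 i \sqrt{39}} + w \left(- \frac{1}{136}\right) = \frac{w}{548 + 3 i \sqrt{39}} - \frac{w}{136} = - \frac{w}{136} + \frac{w}{548 + 3 i \sqrt{39}}$)
$\frac{1}{Q{\left(O \right)}} = \frac{1}{\frac{1}{136} \cdot 412 \frac{1}{- 548 i + 3 \sqrt{39}} \left(- 3 \sqrt{39} + 412 i\right)} = \frac{1}{\frac{103}{34} \frac{1}{- 548 i + 3 \sqrt{39}} \left(- 3 \sqrt{39} + 412 i\right)} = \frac{34 \left(- 548 i + 3 \sqrt{39}\right)}{103 \left(- 3 \sqrt{39} + 412 i\right)}$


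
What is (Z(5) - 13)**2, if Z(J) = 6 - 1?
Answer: 64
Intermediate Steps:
Z(J) = 5
(Z(5) - 13)**2 = (5 - 13)**2 = (-8)**2 = 64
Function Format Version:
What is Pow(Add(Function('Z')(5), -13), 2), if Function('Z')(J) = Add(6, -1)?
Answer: 64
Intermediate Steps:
Function('Z')(J) = 5
Pow(Add(Function('Z')(5), -13), 2) = Pow(Add(5, -13), 2) = Pow(-8, 2) = 64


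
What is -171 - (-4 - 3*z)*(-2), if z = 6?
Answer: -215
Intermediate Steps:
-171 - (-4 - 3*z)*(-2) = -171 - (-4 - 3*6)*(-2) = -171 - (-4 - 18)*(-2) = -171 - (-22)*(-2) = -171 - 1*44 = -171 - 44 = -215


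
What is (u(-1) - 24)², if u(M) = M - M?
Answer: 576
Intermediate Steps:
u(M) = 0
(u(-1) - 24)² = (0 - 24)² = (-24)² = 576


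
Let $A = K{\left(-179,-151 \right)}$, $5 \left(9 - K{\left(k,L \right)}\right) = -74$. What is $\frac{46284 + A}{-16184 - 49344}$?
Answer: $- \frac{231539}{327640} \approx -0.70669$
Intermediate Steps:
$K{\left(k,L \right)} = \frac{119}{5}$ ($K{\left(k,L \right)} = 9 - - \frac{74}{5} = 9 + \frac{74}{5} = \frac{119}{5}$)
$A = \frac{119}{5} \approx 23.8$
$\frac{46284 + A}{-16184 - 49344} = \frac{46284 + \frac{119}{5}}{-16184 - 49344} = \frac{231539}{5 \left(-65528\right)} = \frac{231539}{5} \left(- \frac{1}{65528}\right) = - \frac{231539}{327640}$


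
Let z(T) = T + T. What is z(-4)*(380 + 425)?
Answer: -6440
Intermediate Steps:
z(T) = 2*T
z(-4)*(380 + 425) = (2*(-4))*(380 + 425) = -8*805 = -6440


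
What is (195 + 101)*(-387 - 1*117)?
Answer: -149184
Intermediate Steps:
(195 + 101)*(-387 - 1*117) = 296*(-387 - 117) = 296*(-504) = -149184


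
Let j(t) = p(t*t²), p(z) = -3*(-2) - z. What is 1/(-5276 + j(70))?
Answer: -1/348270 ≈ -2.8713e-6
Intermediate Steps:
p(z) = 6 - z
j(t) = 6 - t³ (j(t) = 6 - t*t² = 6 - t³)
1/(-5276 + j(70)) = 1/(-5276 + (6 - 1*70³)) = 1/(-5276 + (6 - 1*343000)) = 1/(-5276 + (6 - 343000)) = 1/(-5276 - 342994) = 1/(-348270) = -1/348270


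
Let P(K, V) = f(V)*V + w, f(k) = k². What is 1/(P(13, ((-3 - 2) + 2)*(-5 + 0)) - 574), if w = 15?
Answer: 1/2816 ≈ 0.00035511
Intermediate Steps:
P(K, V) = 15 + V³ (P(K, V) = V²*V + 15 = V³ + 15 = 15 + V³)
1/(P(13, ((-3 - 2) + 2)*(-5 + 0)) - 574) = 1/((15 + (((-3 - 2) + 2)*(-5 + 0))³) - 574) = 1/((15 + ((-5 + 2)*(-5))³) - 574) = 1/((15 + (-3*(-5))³) - 574) = 1/((15 + 15³) - 574) = 1/((15 + 3375) - 574) = 1/(3390 - 574) = 1/2816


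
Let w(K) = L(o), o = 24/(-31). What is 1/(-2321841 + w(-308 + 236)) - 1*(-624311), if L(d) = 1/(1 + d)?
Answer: 10146836782209/16252856 ≈ 6.2431e+5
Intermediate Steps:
o = -24/31 (o = 24*(-1/31) = -24/31 ≈ -0.77419)
w(K) = 31/7 (w(K) = 1/(1 - 24/31) = 1/(7/31) = 31/7)
1/(-2321841 + w(-308 + 236)) - 1*(-624311) = 1/(-2321841 + 31/7) - 1*(-624311) = 1/(-16252856/7) + 624311 = -7/16252856 + 624311 = 10146836782209/16252856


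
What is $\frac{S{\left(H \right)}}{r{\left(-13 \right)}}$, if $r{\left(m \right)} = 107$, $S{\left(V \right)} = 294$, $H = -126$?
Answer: $\frac{294}{107} \approx 2.7477$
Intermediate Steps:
$\frac{S{\left(H \right)}}{r{\left(-13 \right)}} = \frac{294}{107}$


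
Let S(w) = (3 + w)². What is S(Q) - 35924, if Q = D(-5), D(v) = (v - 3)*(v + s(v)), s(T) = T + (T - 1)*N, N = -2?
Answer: -35755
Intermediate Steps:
s(T) = 2 - T (s(T) = T + (T - 1)*(-2) = T + (-1 + T)*(-2) = T + (2 - 2*T) = 2 - T)
D(v) = -6 + 2*v (D(v) = (v - 3)*(v + (2 - v)) = (-3 + v)*2 = -6 + 2*v)
Q = -16 (Q = -6 + 2*(-5) = -6 - 10 = -16)
S(Q) - 35924 = (3 - 16)² - 35924 = (-13)² - 35924 = 169 - 35924 = -35755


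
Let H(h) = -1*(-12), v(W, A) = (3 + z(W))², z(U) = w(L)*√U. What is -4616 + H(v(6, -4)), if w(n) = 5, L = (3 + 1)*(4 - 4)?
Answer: -4604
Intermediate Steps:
L = 0 (L = 4*0 = 0)
z(U) = 5*√U
v(W, A) = (3 + 5*√W)²
H(h) = 12
-4616 + H(v(6, -4)) = -4616 + 12 = -4604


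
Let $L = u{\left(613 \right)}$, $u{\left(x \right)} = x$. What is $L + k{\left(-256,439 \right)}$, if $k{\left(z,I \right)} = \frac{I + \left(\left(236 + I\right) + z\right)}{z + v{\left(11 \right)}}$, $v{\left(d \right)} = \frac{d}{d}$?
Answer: $\frac{51819}{85} \approx 609.63$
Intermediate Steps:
$v{\left(d \right)} = 1$
$k{\left(z,I \right)} = \frac{236 + z + 2 I}{1 + z}$ ($k{\left(z,I \right)} = \frac{I + \left(\left(236 + I\right) + z\right)}{z + 1} = \frac{I + \left(236 + I + z\right)}{1 + z} = \frac{236 + z + 2 I}{1 + z}$)
$L = 613$
$L + k{\left(-256,439 \right)} = 613 + \frac{236 - 256 + 2 \cdot 439}{1 - 256} = 613 + \frac{236 - 256 + 878}{-255} = 613 - \frac{286}{85} = \frac{51819}{85}$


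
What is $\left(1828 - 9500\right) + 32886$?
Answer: $25214$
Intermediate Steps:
$\left(1828 - 9500\right) + 32886 = -7672 + 32886 = 25214$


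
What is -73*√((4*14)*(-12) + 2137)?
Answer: -73*√1465 ≈ -2794.1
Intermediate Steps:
-73*√((4*14)*(-12) + 2137) = -73*√(56*(-12) + 2137) = -73*√(-672 + 2137) = -73*√1465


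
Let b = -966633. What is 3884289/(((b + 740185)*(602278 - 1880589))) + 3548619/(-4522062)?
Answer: -171200769451679019/218167611750219056 ≈ -0.78472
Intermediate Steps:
3884289/(((b + 740185)*(602278 - 1880589))) + 3548619/(-4522062) = 3884289/(((-966633 + 740185)*(602278 - 1880589))) + 3548619/(-4522062) = 3884289/((-226448*(-1278311))) + 3548619*(-1/4522062) = 3884289/289470969328 - 1182873/1507354 = -171200769451679019/218167611750219056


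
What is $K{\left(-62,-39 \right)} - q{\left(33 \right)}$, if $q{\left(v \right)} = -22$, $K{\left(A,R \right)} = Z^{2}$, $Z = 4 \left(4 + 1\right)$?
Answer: $422$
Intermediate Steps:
$Z = 20$ ($Z = 4 \cdot 5 = 20$)
$K{\left(A,R \right)} = 400$ ($K{\left(A,R \right)} = 20^{2} = 400$)
$K{\left(-62,-39 \right)} - q{\left(33 \right)} = 400 - -22 = 400 + 22 = 422$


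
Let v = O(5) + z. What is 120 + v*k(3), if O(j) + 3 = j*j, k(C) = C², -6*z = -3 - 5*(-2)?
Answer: 615/2 ≈ 307.50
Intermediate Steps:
z = -7/6 (z = -(-3 - 5*(-2))/6 = -(-3 + 10)/6 = -⅙*7 = -7/6 ≈ -1.1667)
O(j) = -3 + j² (O(j) = -3 + j*j = -3 + j²)
v = 125/6 (v = (-3 + 5²) - 7/6 = (-3 + 25) - 7/6 = 22 - 7/6 = 125/6 ≈ 20.833)
120 + v*k(3) = 120 + (125/6)*3² = 120 + (125/6)*9 = 120 + 375/2 = 615/2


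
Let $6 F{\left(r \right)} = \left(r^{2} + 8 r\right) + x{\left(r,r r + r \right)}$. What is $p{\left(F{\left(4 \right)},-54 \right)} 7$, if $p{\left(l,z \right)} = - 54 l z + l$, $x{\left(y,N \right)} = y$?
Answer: $\frac{530894}{3} \approx 1.7696 \cdot 10^{5}$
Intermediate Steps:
$F{\left(r \right)} = \frac{r^{2}}{6} + \frac{3 r}{2}$ ($F{\left(r \right)} = \frac{\left(r^{2} + 8 r\right) + r}{6} = \frac{r^{2} + 9 r}{6} = \frac{r^{2}}{6} + \frac{3 r}{2}$)
$p{\left(l,z \right)} = l - 54 l z$ ($p{\left(l,z \right)} = - 54 l z + l = l - 54 l z$)
$p{\left(F{\left(4 \right)},-54 \right)} 7 = \frac{1}{6} \cdot 4 \left(9 + 4\right) \left(1 - -2916\right) 7 = \frac{1}{6} \cdot 4 \cdot 13 \left(1 + 2916\right) 7 = \frac{26}{3} \cdot 2917 \cdot 7 = \frac{75842}{3} \cdot 7 = \frac{530894}{3}$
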